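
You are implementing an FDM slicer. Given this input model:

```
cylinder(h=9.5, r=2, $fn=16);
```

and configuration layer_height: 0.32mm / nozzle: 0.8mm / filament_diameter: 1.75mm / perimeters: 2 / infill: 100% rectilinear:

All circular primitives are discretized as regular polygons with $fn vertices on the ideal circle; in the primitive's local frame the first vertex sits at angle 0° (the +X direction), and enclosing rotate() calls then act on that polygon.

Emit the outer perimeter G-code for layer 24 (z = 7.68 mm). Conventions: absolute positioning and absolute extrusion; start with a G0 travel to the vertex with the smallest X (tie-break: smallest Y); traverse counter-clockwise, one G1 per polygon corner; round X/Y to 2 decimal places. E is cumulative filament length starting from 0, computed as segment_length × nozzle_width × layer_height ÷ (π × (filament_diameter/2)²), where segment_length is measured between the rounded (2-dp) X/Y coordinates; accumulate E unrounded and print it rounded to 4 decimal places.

At z = 7.68 mm: the r=2 cylinder gives a regular 16-gon of circumradius 2 (constant along its height). The outline is a single polygon with 16 vertices. Extrusion per mm of travel: 0.8 × 0.32 / (π × 0.875²) = 0.106432. Accumulating E over each segment gives final E = 1.3292.

G0 X-2.00 Y0.00 Z7.68
G1 X-1.85 Y-0.77 E0.0835
G1 X-1.41 Y-1.41 E0.1662
G1 X-0.77 Y-1.85 E0.2488
G1 X0.00 Y-2.00 E0.3323
G1 X0.77 Y-1.85 E0.4158
G1 X1.41 Y-1.41 E0.4985
G1 X1.85 Y-0.77 E0.5811
G1 X2.00 Y0.00 E0.6646
G1 X1.85 Y0.77 E0.7481
G1 X1.41 Y1.41 E0.8308
G1 X0.77 Y1.85 E0.9134
G1 X0.00 Y2.00 E0.9969
G1 X-0.77 Y1.85 E1.0804
G1 X-1.41 Y1.41 E1.1631
G1 X-1.85 Y0.77 E1.2457
G1 X-2.00 Y0.00 E1.3292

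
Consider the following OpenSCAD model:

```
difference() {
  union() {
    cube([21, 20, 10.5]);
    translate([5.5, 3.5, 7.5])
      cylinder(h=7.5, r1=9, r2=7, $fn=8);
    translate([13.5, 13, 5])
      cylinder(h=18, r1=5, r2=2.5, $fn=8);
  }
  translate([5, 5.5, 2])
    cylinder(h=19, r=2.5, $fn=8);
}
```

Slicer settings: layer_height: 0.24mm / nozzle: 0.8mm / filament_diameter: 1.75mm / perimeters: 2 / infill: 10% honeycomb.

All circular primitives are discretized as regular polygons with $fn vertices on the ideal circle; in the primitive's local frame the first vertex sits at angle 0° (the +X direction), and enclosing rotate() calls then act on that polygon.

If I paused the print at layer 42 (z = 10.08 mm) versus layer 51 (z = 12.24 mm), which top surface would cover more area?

layer 42 (z = 10.08 mm)

Layer 42 (z = 10.08): the cube is present — its section is the full 21×20 rectangle (area 420.00 mm²); the cone at (5.5, 3.5): at t=0.344 of its height the radius interpolates to r₁+(r₂−r₁)t = 8.312, giving a regular 8-gon of that circumradius (area = (8/2)·8.312²·sin(360°/8) = 195.41 mm²); the cone at (13.5, 13) contributes a regular 8-gon of circumradius 4.294 (interpolated between r1=5 and r2=2.5 at t=0.282) (area = (8/2)·4.294²·sin(360°/8) = 52.16 mm²); Combining (union): the regions partially overlap — summed areas 667.58 mm² minus the doubly-counted overlap 186.27 mm² gives 481.30 mm² — area = 481.30 mm²; the r=2.5 cylinder at (5, 5.5) contributes a regular 8-gon of circumradius 2.5 (area = (8/2)·2.500²·sin(360°/8) = 17.68 mm²); Taking the first minus the rest: starting from that combined region (481.30 mm²), the r=2.5 cylinder at (5, 5.5) lies wholly inside it (removes its full 17.68 mm² and its 15.31 mm outline becomes a hole wall) — area = 463.63 mm². So its area = 463.63 mm². Layer 51 (z = 12.24): the cube is absent (z outside [0, 10.5]); the cone at (5.5, 3.5) (r1=9→r2=7) has section circumradius 7.736 here — a regular 8-gon (area = (8/2)·7.736²·sin(360°/8) = 169.27 mm²); the cone at (13.5, 13) (r1=5→r2=2.5) has section circumradius 3.994 here — a regular 8-gon (area = (8/2)·3.994²·sin(360°/8) = 45.13 mm²); Taking the union: the 2 present regions are separate (no shared area or edge), so areas and boundary lengths simply add and each stays a separate island — area = 214.40 mm²; the r=2.5 cylinder at (5, 5.5) gives a regular 8-gon of circumradius 2.5 (constant along its height) (area = (8/2)·2.500²·sin(360°/8) = 17.68 mm²); Subtracting the remaining from the first: starting from that combined region (214.40 mm²), the r=2.5 cylinder at (5, 5.5) lies wholly inside it (removes its full 17.68 mm² and its 15.31 mm outline becomes a hole wall) — area = 196.72 mm². So its area = 196.72 mm². Layer 42 is larger (463.63 vs 196.72 mm²).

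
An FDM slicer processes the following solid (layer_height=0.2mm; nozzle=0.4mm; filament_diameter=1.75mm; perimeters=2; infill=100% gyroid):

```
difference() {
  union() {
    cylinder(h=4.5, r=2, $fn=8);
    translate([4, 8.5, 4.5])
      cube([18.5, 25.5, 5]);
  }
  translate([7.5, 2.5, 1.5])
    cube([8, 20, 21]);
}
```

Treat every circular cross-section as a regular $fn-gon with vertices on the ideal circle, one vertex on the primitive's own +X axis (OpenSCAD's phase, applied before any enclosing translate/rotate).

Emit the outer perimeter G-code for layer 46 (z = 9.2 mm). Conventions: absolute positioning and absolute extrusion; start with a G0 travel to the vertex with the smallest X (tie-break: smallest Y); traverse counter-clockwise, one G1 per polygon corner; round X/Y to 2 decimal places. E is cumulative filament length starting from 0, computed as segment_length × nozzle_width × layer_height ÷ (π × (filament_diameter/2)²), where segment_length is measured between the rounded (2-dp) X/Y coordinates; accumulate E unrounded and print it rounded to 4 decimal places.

At z = 9.2 mm: the cylinder is absent (z outside [0, 4.5]); the cube at (4, 8.5) (footprint 18.5×25.5) is included at this height; Merging all regions: only the 18.5×25.5 cube at (4, 8.5) is present, so the union is just that shape — 1 connected region; the cube at (7.5, 2.5) (footprint 8×20) is included at this height; After the difference (first − rest): starting from that combined region, the 8×20 cube at (7.5, 2.5) partially overlaps it — only the 112.00 mm² overlap (of its 160.00 mm²) is removed, clipping the outline — 1 connected region. The outline is a single polygon with 8 vertices. Extrusion per mm of travel: 0.4 × 0.2 / (π × 0.875²) = 0.033260. Accumulating E over each segment gives final E = 3.8582.

G0 X4.00 Y8.50 Z9.20
G1 X7.50 Y8.50 E0.1164
G1 X7.50 Y22.50 E0.5821
G1 X15.50 Y22.50 E0.8481
G1 X15.50 Y8.50 E1.3138
G1 X22.50 Y8.50 E1.5466
G1 X22.50 Y34.00 E2.3947
G1 X4.00 Y34.00 E3.0100
G1 X4.00 Y8.50 E3.8582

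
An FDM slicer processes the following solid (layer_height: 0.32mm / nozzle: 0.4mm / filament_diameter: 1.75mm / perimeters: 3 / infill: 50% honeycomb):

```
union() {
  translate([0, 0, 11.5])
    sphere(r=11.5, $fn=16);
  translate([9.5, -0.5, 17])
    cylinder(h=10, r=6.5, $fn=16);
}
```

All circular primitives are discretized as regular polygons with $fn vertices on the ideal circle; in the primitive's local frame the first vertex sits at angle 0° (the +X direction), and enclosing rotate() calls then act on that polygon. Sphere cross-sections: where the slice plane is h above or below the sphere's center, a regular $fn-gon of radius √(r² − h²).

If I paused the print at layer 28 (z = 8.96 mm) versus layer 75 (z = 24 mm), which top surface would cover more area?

layer 28 (z = 8.96 mm)

Layer 28 (z = 8.96): the r=11.5 sphere contributes a regular 16-gon of circumradius √(11.5²−2.54²) = 11.216 (area = (16/2)·11.216²·sin(360°/16) = 385.13 mm²); the cylinder at (9.5, -0.5) is absent (z outside [17, 27]); Taking the union: only the r=11.5 sphere is present, so the union is just that shape — area = 385.13 mm². So its area = 385.13 mm². Layer 75 (z = 24): the sphere does not reach this height (|z−center|=12.500 > r=11.5); the r=6.5 cylinder at (9.5, -0.5) gives a regular 16-gon of circumradius 6.5 (constant along its height) (area = (16/2)·6.500²·sin(360°/16) = 129.35 mm²); Combining (union): only the r=6.5 cylinder at (9.5, -0.5) is present, so the union is just that shape — area = 129.35 mm². So its area = 129.35 mm². Layer 28 is larger (385.13 vs 129.35 mm²).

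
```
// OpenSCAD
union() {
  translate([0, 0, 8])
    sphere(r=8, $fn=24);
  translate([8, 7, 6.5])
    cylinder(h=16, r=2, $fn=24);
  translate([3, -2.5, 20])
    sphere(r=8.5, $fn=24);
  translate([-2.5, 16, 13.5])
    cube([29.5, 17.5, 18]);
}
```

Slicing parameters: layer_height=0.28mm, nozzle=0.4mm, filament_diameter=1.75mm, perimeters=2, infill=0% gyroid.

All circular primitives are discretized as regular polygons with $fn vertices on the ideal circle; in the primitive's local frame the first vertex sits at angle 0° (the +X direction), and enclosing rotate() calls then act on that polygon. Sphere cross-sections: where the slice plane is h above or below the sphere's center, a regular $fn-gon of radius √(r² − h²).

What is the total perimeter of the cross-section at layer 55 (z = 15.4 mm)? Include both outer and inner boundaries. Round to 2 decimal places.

151.31 mm

At z = 15.4 mm: the r=8 sphere contributes a regular 24-gon of circumradius √(8²−7.4²) = 3.040 (perimeter = 2·24·3.040·sin(180°/24) = 19.04 mm); the r=2 cylinder at (8, 7) contributes a regular 24-gon of circumradius 2 (perimeter = 2·24·2.000·sin(180°/24) = 12.53 mm); the sphere at (3, -2.5): section is a regular 24-gon, circumradius = √(r²−h²) = √(8.5²−4.6²) = 7.148 (perimeter = 2·24·7.148·sin(180°/24) = 44.78 mm); the cube at (-2.5, 16) (footprint 29.5×17.5) is included at this height (perimeter 94.00 mm); Taking the union: the regions partially overlap (shared area 28.70 mm²), so the edge portions inside another operand are dropped and the merged outline is re-measured after clipping — boundary = 151.31 mm. Overall, the cross-section has 3 separate islands. Total boundary length (outer) = 151.31 mm.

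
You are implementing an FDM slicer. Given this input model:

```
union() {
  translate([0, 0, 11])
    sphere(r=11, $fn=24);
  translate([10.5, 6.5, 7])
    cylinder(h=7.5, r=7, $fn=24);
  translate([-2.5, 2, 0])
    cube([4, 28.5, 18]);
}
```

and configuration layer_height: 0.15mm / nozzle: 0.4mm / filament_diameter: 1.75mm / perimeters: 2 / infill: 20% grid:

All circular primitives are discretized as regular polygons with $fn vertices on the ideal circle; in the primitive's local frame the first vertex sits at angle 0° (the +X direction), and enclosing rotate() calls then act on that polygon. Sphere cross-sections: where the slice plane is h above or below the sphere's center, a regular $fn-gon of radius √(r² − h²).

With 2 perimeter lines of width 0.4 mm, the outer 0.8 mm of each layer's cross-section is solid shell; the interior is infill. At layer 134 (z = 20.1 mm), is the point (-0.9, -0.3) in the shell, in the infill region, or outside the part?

infill

At z = 20.1 mm: the r=11 sphere contributes a regular 24-gon of circumradius √(11²−9.1²) = 6.180; the cylinder at (10.5, 6.5) is not intersected at this z (z outside [7, 14.5]); the cube at (-2.5, 2) is not intersected at this z (z outside [0, 18]); Combining (union): only the r=11 sphere is present, so the union is just that shape — 1 connected region. Overall, the cross-section is a single solid region. The nearest boundary edge runs (-5.97, -1.60)→(-5.35, -3.09); distance from the point to it = 5.18 mm. The point is inside the cross-section and 5.18 mm from the nearest boundary — more than the 0.8 mm shell width (2 × 0.4), so it's in the infill interior.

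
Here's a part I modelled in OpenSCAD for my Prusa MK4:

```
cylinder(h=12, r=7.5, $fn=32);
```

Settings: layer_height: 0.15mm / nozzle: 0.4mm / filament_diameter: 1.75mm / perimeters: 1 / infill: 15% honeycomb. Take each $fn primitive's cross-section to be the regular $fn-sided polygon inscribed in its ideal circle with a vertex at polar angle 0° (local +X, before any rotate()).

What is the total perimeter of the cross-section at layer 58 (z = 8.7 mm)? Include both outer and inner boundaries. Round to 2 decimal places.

47.05 mm

At z = 8.7 mm: the r=7.5 cylinder gives a regular 32-gon of circumradius 7.5 (constant along its height) (perimeter = 2·32·7.500·sin(180°/32) = 47.05 mm). Overall, the cross-section is a single solid region. Total boundary length (outer) = 47.05 mm.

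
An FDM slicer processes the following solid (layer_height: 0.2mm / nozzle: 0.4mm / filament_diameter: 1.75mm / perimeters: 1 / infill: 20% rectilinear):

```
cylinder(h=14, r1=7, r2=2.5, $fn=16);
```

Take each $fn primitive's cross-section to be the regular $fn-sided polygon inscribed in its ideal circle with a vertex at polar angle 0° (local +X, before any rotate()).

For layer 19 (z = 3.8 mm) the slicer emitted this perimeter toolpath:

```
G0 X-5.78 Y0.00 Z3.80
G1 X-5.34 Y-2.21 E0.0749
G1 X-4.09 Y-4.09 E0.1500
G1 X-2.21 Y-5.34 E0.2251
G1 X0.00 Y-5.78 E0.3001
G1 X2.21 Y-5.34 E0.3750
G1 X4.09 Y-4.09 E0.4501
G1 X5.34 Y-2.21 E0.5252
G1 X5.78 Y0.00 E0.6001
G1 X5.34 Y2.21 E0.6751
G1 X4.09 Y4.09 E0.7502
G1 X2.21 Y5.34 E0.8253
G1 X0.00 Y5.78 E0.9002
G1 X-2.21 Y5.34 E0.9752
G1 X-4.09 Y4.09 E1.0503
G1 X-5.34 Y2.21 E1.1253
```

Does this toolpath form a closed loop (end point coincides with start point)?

no

Start point (G0): (-5.78, 0.00). End point (last G1): the path does not return to the start — open.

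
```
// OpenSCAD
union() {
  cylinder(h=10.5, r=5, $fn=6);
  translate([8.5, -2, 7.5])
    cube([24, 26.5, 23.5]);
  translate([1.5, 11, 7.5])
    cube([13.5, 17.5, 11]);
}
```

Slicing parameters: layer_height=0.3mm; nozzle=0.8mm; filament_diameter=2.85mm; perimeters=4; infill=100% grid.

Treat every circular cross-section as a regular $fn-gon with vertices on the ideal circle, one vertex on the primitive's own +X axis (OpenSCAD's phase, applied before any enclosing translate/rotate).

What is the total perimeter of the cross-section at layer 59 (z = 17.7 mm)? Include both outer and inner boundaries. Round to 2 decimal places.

123.00 mm

At z = 17.7 mm: the cylinder is absent (z outside [0, 10.5]); the cube at (8.5, -2) is present — its section is the full 24×26.5 rectangle (perimeter 101.00 mm); the cube at (1.5, 11) (footprint 13.5×17.5) is included at this height (perimeter 62.00 mm); Taking the union: the regions partially overlap (shared area 87.75 mm²), so the edge portions inside another operand are dropped and the merged outline is re-measured after clipping — boundary = 123.00 mm. Overall, the cross-section is a single solid region. Total boundary length (outer) = 123.00 mm.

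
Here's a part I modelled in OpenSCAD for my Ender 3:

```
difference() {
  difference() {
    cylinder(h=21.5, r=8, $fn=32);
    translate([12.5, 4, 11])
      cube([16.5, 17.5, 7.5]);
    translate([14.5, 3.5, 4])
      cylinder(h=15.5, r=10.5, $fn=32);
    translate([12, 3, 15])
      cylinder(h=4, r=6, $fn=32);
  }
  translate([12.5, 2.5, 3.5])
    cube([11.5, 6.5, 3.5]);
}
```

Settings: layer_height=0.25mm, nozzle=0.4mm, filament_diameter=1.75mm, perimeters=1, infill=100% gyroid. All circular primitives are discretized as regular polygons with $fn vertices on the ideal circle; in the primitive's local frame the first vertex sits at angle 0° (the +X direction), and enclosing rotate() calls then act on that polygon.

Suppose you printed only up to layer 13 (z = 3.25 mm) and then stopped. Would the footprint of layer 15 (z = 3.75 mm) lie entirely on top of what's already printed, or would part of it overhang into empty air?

entirely on top

Compare the two slices. At z = 3.25: the cylinder: section is a regular 32-gon, circumradius r=8 (area = (32/2)·8.000²·sin(360°/32) = 199.77 mm²); the cube at (12.5, 4) is not intersected at this z (z outside [11, 18.5]); the cylinder at (14.5, 3.5) is not intersected at this z (z outside [4, 19.5]); the cylinder at (12, 3) is absent (z outside [15, 19]); Taking the first minus the rest: none of the subtracted shapes is present at this height, so the r=8 cylinder is unchanged — area = 199.77 mm²; the cube at (12.5, 2.5) is absent (z outside [3.5, 7]); After the difference (first − rest): none of the subtracted shapes is present at this height, so that combined region is unchanged — area = 199.77 mm². At z = 3.75: the r=8 cylinder contributes a regular 32-gon of circumradius 8 (area = (32/2)·8.000²·sin(360°/32) = 199.77 mm²); the cube at (12.5, 4) does not reach this height (z outside [11, 18.5]); the cylinder at (14.5, 3.5) is absent (z outside [4, 19.5]); the cylinder at (12, 3) does not reach this height (z outside [15, 19]); Taking the first minus the rest: none of the subtracted shapes is present at this height, so the r=8 cylinder is unchanged — area = 199.77 mm²; the 11.5×6.5 cube at (12.5, 2.5) contributes its full rectangle (area 74.75 mm²); Subtracting the remaining from the first: starting from that combined region (199.77 mm²), the 11.5×6.5 cube at (12.5, 2.5) misses the remaining region (no effect) — area = 199.77 mm². Checking containment: the cross-section at z = 3.75 is a subset of the cross-section at z = 3.25.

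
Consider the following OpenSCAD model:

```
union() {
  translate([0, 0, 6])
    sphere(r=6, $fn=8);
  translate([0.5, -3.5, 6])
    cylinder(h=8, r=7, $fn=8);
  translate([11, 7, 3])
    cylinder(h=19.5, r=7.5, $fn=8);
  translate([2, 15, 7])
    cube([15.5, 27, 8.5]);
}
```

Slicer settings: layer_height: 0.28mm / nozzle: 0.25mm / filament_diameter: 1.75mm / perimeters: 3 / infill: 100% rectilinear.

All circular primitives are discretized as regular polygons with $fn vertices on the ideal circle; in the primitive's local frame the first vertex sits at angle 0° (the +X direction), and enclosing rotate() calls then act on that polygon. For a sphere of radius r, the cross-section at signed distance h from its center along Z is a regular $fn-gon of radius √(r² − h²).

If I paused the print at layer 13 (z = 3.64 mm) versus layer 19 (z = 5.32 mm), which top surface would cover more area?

layer 19 (z = 5.32 mm)

Layer 13 (z = 3.64): the r=6 sphere contributes a regular 8-gon of circumradius √(6²−2.36²) = 5.516 (area = (8/2)·5.516²·sin(360°/8) = 86.07 mm²); the cylinder at (0.5, -3.5) does not reach this height (z outside [6, 14]); the r=7.5 cylinder at (11, 7) contributes a regular 8-gon of circumradius 7.5 (area = (8/2)·7.500²·sin(360°/8) = 159.10 mm²); the cube at (2, 15) does not reach this height (z outside [7, 15.5]); Combining (union): the 2 present regions are separate (no shared area or edge), so areas and boundary lengths simply add and each stays a separate island — area = 245.17 mm². So its area = 245.17 mm². Layer 19 (z = 5.32): the sphere: section is a regular 8-gon, circumradius = √(r²−h²) = √(6²−0.68²) = 5.961 (area = (8/2)·5.961²·sin(360°/8) = 100.52 mm²); the cylinder at (0.5, -3.5) is not intersected at this z (z outside [6, 14]); the cylinder at (11, 7): section is a regular 8-gon, circumradius r=7.5 (area = (8/2)·7.500²·sin(360°/8) = 159.10 mm²); the cube at (2, 15) is not intersected at this z (z outside [7, 15.5]); Taking the union: the 2 present regions are separate (no shared area or edge), so areas and boundary lengths simply add and each stays a separate island — area = 259.61 mm². So its area = 259.61 mm². Layer 19 is larger (259.61 vs 245.17 mm²).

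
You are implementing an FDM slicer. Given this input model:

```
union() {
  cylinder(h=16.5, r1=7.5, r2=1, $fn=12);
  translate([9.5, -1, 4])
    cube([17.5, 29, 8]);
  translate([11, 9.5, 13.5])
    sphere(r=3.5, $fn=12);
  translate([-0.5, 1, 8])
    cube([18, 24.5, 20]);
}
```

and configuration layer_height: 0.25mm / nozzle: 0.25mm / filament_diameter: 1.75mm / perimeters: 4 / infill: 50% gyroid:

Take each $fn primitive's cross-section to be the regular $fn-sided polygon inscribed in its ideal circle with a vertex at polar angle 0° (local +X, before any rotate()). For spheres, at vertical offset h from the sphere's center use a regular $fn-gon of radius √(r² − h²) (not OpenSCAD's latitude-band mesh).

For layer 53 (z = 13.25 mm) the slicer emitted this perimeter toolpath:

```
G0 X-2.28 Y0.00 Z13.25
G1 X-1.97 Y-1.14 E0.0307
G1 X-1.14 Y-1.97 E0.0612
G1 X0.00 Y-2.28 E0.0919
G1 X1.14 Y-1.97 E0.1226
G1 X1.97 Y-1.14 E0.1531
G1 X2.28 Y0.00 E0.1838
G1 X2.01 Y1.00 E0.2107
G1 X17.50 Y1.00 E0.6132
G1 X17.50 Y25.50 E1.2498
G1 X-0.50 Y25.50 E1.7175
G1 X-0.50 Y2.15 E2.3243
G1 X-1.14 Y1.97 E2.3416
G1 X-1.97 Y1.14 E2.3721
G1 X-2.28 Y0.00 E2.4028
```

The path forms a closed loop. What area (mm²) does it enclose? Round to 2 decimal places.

454.21 mm²

Apply the shoelace formula to the sequence of (X, Y) vertices; enclosed area = 454.21 mm².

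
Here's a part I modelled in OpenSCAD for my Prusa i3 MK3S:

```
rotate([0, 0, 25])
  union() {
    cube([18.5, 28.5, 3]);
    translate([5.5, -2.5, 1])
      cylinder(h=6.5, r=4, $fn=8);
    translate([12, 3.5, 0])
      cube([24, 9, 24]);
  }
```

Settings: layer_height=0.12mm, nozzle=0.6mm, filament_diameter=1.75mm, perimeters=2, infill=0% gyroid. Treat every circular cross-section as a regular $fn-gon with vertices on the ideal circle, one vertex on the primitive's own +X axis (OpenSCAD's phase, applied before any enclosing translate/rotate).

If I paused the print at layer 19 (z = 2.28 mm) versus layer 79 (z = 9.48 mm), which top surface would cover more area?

layer 19 (z = 2.28 mm)

Layer 19 (z = 2.28): the cube is present — its section is the full 18.5×28.5 rectangle (area 527.25 mm²); the cylinder at (5.5, -2.5): section is a regular 8-gon, circumradius r=4 (area = (8/2)·4.000²·sin(360°/8) = 45.25 mm²); the cube at (12, 3.5) is present — its section is the full 24×9 rectangle (area 216.00 mm²); Merging all regions: the regions partially overlap — summed areas 788.50 mm² minus the doubly-counted overlap 63.72 mm² gives 724.79 mm² — area = 724.79 mm²; (rotated 25° about Z; rotation is an isometry so areas/perimeters/island counts are preserved). So its area = 724.79 mm². Layer 79 (z = 9.48): the cube is not intersected at this z (z outside [0, 3]); the cylinder at (5.5, -2.5) does not reach this height (z outside [1, 7.5]); the 24×9 cube at (12, 3.5) contributes its full rectangle (area 216.00 mm²); Merging all regions: only the 24×9 cube at (12, 3.5) is present, so the union is just that shape — area = 216.00 mm²; (whole slice rotated 25° about Z — lengths, areas and connectivity unchanged). So its area = 216.00 mm². Layer 19 is larger (724.79 vs 216.00 mm²).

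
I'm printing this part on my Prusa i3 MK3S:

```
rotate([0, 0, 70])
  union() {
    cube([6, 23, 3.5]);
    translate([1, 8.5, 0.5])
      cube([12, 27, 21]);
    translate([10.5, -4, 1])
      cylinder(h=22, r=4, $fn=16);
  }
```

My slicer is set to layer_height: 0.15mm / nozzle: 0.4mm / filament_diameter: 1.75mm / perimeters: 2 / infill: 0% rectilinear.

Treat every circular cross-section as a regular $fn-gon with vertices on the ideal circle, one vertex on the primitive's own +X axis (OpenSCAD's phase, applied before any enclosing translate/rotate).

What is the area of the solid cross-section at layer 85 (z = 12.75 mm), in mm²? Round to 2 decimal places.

372.98 mm²

At z = 12.75 mm: the cube is not intersected at this z (z outside [0, 3.5]); the 12×27 cube at (1, 8.5) contributes its full rectangle (area 324.00 mm²); the cylinder at (10.5, -4): section is a regular 16-gon, circumradius r=4 (area = (16/2)·4.000²·sin(360°/16) = 48.98 mm²); Taking the union: the 2 present regions are separate (no shared area or edge), so areas and boundary lengths simply add and each stays a separate island — area = 372.98 mm²; (rotated 70° about Z; rotation is an isometry so areas/perimeters/island counts are preserved). Overall, the cross-section has 2 separate islands. Net area = 372.98 mm².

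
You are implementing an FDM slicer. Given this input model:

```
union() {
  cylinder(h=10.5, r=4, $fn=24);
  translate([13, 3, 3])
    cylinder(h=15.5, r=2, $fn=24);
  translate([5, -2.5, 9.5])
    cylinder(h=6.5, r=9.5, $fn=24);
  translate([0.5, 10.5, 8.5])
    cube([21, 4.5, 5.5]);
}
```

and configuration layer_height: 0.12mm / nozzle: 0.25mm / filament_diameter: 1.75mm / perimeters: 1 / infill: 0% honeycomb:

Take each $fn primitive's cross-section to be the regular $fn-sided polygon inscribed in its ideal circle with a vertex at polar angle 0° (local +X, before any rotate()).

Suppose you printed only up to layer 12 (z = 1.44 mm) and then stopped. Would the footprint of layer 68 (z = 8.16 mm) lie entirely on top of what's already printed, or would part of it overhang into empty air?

Compare the two slices. At z = 1.44: the cylinder: section is a regular 24-gon, circumradius r=4 (area = (24/2)·4.000²·sin(360°/24) = 49.69 mm²); the cylinder at (13, 3) is absent (z outside [3, 18.5]); the cylinder at (5, -2.5) does not reach this height (z outside [9.5, 16]); the cube at (0.5, 10.5) does not reach this height (z outside [8.5, 14]); Merging all regions: only the r=4 cylinder is present, so the union is just that shape — area = 49.69 mm². At z = 8.16: the r=4 cylinder contributes a regular 24-gon of circumradius 4 (area = (24/2)·4.000²·sin(360°/24) = 49.69 mm²); the r=2 cylinder at (13, 3) contributes a regular 24-gon of circumradius 2 (area = (24/2)·2.000²·sin(360°/24) = 12.42 mm²); the cylinder at (5, -2.5) is absent (z outside [9.5, 16]); the cube at (0.5, 10.5) is absent (z outside [8.5, 14]); Combining (union): the 2 present regions are separate (no shared area or edge), so areas and boundary lengths simply add and each stays a separate island — area = 62.12 mm². Checking containment: at z = 8.16 the cross-section extends beyond the z = 1.44 cross-section by about 12.42 mm².

part overhangs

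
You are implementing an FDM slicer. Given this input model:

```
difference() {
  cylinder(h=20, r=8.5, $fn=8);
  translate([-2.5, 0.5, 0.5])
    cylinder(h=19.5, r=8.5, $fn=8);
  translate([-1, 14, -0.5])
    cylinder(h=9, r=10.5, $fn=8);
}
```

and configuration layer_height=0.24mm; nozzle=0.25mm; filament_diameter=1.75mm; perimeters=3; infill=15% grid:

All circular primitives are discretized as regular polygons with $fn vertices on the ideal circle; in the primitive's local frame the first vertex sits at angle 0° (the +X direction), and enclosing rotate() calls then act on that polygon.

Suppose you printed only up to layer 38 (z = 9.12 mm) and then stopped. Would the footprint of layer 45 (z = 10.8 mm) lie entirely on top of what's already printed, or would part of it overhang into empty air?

entirely on top

Compare the two slices. At z = 9.12: the r=8.5 cylinder gives a regular 8-gon of circumradius 8.5 (constant along its height) (area = (8/2)·8.500²·sin(360°/8) = 204.35 mm²); the r=8.5 cylinder at (-2.5, 0.5) contributes a regular 8-gon of circumradius 8.5 (area = (8/2)·8.500²·sin(360°/8) = 204.35 mm²); the cylinder at (-1, 14) does not reach this height (z outside [-0.5, 8.5]); After the difference (first − rest): starting from the r=8.5 cylinder (204.35 mm²), the r=8.5 cylinder at (-2.5, 0.5) partially overlaps it — only the 162.85 mm² overlap (of its 204.35 mm²) is removed, clipping the outline — area = 41.51 mm². At z = 10.8: the cylinder: section is a regular 8-gon, circumradius r=8.5 (area = (8/2)·8.500²·sin(360°/8) = 204.35 mm²); the r=8.5 cylinder at (-2.5, 0.5) contributes a regular 8-gon of circumradius 8.5 (area = (8/2)·8.500²·sin(360°/8) = 204.35 mm²); the cylinder at (-1, 14) is absent (z outside [-0.5, 8.5]); After the difference (first − rest): starting from the r=8.5 cylinder (204.35 mm²), the r=8.5 cylinder at (-2.5, 0.5) partially overlaps it — only the 162.85 mm² overlap (of its 204.35 mm²) is removed, clipping the outline — area = 41.51 mm². Checking containment: the cross-section at z = 10.8 is a subset of the cross-section at z = 9.12.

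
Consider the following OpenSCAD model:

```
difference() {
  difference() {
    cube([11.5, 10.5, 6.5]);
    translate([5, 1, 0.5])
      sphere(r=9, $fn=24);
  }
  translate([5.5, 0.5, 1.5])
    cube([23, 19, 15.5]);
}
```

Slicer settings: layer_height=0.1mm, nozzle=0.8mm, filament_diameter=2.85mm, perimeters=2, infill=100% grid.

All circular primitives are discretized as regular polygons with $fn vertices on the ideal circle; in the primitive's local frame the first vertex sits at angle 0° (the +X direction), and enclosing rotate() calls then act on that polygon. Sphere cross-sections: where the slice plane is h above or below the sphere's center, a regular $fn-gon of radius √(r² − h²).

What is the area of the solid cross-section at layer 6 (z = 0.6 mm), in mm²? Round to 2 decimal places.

At z = 0.6 mm: the cube is present — its section is the full 11.5×10.5 rectangle (area 120.75 mm²); the sphere at (5, 1): section is a regular 24-gon, circumradius = √(r²−h²) = √(9²−0.1²) = 8.999 (area = (24/2)·8.999²·sin(360°/24) = 251.54 mm²); After the difference (first − rest): starting from the 11.5×10.5 cube (120.75 mm²), the r=9 sphere at (5, 1) partially overlaps it — only the 106.35 mm² overlap (of its 251.54 mm²) is removed, clipping the outline — area = 14.40 mm²; the cube at (5.5, 0.5) is absent (z outside [1.5, 17]); After the difference (first − rest): none of the subtracted shapes is present at this height, so that combined region is unchanged — area = 14.40 mm². Overall, the cross-section is a single solid region. Net area = 14.40 mm².

14.40 mm²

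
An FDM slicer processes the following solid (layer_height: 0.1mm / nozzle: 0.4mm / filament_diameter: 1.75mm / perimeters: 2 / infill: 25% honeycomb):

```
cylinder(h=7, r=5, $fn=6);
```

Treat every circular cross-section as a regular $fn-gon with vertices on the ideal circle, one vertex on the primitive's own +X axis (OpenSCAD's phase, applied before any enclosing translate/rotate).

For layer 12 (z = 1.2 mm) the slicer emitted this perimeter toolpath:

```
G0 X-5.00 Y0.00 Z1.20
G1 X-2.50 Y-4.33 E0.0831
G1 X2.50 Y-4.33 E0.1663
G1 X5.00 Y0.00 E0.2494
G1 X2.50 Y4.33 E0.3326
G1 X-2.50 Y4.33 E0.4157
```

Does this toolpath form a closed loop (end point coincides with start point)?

Start point (G0): (-5.00, 0.00). End point (last G1): the path does not return to the start — open.

no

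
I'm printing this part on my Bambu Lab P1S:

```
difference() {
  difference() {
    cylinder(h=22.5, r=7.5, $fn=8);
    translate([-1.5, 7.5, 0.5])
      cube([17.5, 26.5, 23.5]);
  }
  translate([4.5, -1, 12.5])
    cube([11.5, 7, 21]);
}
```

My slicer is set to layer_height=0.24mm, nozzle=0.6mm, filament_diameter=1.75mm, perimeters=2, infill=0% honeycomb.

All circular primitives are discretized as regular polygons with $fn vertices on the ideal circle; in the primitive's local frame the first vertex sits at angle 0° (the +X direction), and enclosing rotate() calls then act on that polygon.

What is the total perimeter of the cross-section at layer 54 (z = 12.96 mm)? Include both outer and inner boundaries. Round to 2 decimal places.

47.45 mm

At z = 12.96 mm: the r=7.5 cylinder gives a regular 8-gon of circumradius 7.5 (constant along its height) (perimeter = 2·8·7.500·sin(180°/8) = 45.92 mm); the 17.5×26.5 cube at (-1.5, 7.5) contributes its full rectangle (perimeter 88.00 mm); After the difference (first − rest): starting from the r=7.5 cylinder, the 17.5×26.5 cube at (-1.5, 7.5) misses the remaining region (no effect) — boundary = 45.92 mm; the 11.5×7 cube at (4.5, -1) contributes its full rectangle (perimeter 37.00 mm); Subtracting the remaining from the first: starting from that combined region, the 11.5×7 cube at (4.5, -1) partially overlaps it — only the 13.01 mm² overlap (of its 80.50 mm²) is removed, clipping the outline — boundary = 47.45 mm. Overall, the cross-section is a single solid region. Total boundary length (outer) = 47.45 mm.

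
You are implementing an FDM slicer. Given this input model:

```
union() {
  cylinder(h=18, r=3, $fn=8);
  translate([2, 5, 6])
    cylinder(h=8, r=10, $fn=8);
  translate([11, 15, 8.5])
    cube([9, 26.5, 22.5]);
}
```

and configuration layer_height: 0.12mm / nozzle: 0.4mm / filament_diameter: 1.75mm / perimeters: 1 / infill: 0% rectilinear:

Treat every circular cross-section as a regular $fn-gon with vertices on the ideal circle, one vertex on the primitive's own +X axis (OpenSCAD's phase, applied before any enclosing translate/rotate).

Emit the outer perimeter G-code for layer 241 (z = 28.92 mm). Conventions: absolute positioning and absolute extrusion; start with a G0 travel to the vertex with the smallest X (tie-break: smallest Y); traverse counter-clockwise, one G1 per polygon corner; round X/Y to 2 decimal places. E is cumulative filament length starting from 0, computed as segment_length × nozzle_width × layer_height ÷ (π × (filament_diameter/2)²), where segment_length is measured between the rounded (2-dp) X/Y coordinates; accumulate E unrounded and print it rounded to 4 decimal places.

At z = 28.92 mm: the cylinder is absent (z outside [0, 18]); the cylinder at (2, 5) is absent (z outside [6, 14]); the cube at (11, 15) (footprint 9×26.5) is included at this height; Combining (union): only the 9×26.5 cube at (11, 15) is present, so the union is just that shape — 1 connected region. The outline is a single polygon with 4 vertices. Extrusion per mm of travel: 0.4 × 0.12 / (π × 0.875²) = 0.019956. Accumulating E over each segment gives final E = 1.4169.

G0 X11.00 Y15.00 Z28.92
G1 X20.00 Y15.00 E0.1796
G1 X20.00 Y41.50 E0.7084
G1 X11.00 Y41.50 E0.8880
G1 X11.00 Y15.00 E1.4169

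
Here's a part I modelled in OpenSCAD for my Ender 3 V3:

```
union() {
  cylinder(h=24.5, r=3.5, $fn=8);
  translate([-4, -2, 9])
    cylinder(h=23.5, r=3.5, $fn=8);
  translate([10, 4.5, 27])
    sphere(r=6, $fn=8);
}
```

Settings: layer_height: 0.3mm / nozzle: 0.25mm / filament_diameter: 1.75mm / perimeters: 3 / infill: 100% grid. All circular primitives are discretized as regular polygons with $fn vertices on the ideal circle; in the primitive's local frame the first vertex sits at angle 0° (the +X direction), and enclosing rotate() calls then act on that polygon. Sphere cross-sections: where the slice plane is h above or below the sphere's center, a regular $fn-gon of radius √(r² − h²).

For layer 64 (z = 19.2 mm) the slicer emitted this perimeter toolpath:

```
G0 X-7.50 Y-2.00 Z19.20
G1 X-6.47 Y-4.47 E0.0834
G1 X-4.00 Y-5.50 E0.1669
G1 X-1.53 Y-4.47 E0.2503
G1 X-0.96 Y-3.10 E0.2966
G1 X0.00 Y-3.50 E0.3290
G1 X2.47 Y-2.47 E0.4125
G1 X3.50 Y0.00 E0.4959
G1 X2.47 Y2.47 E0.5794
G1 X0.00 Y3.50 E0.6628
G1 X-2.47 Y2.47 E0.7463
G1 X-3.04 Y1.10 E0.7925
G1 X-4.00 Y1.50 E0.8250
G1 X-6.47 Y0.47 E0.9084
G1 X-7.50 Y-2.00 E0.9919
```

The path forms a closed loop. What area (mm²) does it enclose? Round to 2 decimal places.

Apply the shoelace formula to the sequence of (X, Y) vertices; enclosed area = 61.86 mm².

61.86 mm²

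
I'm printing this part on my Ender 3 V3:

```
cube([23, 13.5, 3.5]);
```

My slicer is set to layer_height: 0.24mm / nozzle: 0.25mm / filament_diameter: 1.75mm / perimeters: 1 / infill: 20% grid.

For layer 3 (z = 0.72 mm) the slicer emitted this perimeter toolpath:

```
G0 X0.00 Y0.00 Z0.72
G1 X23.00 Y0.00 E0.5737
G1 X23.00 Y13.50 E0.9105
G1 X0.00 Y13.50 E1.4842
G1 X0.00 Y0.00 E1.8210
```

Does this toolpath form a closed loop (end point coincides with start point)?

yes

Start point (G0): (0.00, 0.00). End point (last G1): the path returns to the start — closed.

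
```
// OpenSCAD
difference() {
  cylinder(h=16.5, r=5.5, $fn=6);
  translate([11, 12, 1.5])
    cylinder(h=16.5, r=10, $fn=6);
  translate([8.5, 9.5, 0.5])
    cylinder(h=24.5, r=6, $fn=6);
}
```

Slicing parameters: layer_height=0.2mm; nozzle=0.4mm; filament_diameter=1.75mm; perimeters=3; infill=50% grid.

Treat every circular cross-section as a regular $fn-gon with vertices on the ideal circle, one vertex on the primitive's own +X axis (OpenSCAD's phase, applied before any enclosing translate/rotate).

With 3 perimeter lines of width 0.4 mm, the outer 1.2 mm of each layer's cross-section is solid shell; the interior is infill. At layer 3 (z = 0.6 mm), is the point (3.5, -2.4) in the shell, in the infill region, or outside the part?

shell

At z = 0.6 mm: the r=5.5 cylinder gives a regular 6-gon of circumradius 5.5 (constant along its height); the cylinder at (11, 12) is not intersected at this z (z outside [1.5, 18]); the cylinder at (8.5, 9.5): section is a regular 6-gon, circumradius r=6; Taking the first minus the rest: starting from the r=5.5 cylinder, the r=6 cylinder at (8.5, 9.5) misses the remaining region (no effect) — 1 connected region. Overall, the cross-section is a single solid region. The nearest boundary edge runs (5.50, 0.00)→(2.75, -4.76); distance from the point to it = 0.53 mm. The point is inside the cross-section, 0.53 mm from the nearest boundary — within the 1.2 mm shell band (3 × 0.4).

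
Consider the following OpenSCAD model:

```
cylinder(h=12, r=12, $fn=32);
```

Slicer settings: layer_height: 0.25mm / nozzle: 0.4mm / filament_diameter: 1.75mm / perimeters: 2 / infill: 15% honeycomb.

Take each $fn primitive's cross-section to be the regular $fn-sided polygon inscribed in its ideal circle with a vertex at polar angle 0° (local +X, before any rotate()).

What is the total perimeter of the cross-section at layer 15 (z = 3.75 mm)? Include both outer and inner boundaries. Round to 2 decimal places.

75.28 mm

At z = 3.75 mm: the cylinder: section is a regular 32-gon, circumradius r=12 (perimeter = 2·32·12.000·sin(180°/32) = 75.28 mm). Overall, the cross-section is a single solid region. Total boundary length (outer) = 75.28 mm.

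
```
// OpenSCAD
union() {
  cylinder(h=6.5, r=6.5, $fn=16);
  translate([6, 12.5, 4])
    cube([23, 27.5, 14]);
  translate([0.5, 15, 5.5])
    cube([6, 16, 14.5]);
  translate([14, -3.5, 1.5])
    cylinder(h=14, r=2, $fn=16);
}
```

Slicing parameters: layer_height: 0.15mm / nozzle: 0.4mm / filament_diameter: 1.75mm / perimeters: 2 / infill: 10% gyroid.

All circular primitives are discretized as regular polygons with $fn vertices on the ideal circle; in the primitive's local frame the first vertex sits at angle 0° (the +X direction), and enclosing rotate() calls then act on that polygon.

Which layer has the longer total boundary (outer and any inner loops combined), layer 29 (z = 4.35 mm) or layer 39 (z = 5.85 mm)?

layer 39 (z = 5.85 mm)

Layer 29 (z = 4.35): the r=6.5 cylinder contributes a regular 16-gon of circumradius 6.5 (perimeter = 2·16·6.500·sin(180°/16) = 40.58 mm); the cube at (6, 12.5) (footprint 23×27.5) is included at this height (perimeter 101.00 mm); the cube at (0.5, 15) is absent (z outside [5.5, 20]); the r=2 cylinder at (14, -3.5) contributes a regular 16-gon of circumradius 2 (perimeter = 2·16·2.000·sin(180°/16) = 12.49 mm); Taking the union: the 3 present regions are separate (no shared area or edge), so areas and boundary lengths simply add and each stays a separate island — boundary = 154.06 mm. So its perimeter = 154.06 mm. Layer 39 (z = 5.85): the cylinder: section is a regular 16-gon, circumradius r=6.5 (perimeter = 2·16·6.500·sin(180°/16) = 40.58 mm); the cube at (6, 12.5) (footprint 23×27.5) is included at this height (perimeter 101.00 mm); the 6×16 cube at (0.5, 15) contributes its full rectangle (perimeter 44.00 mm); the r=2 cylinder at (14, -3.5) gives a regular 16-gon of circumradius 2 (constant along its height) (perimeter = 2·16·2.000·sin(180°/16) = 12.49 mm); Combining (union): the regions partially overlap (shared area 8.00 mm²), so the edge portions inside another operand are dropped and the merged outline is re-measured after clipping — boundary = 165.06 mm. So its perimeter = 165.06 mm. Layer 39 is larger (165.06 vs 154.06 mm).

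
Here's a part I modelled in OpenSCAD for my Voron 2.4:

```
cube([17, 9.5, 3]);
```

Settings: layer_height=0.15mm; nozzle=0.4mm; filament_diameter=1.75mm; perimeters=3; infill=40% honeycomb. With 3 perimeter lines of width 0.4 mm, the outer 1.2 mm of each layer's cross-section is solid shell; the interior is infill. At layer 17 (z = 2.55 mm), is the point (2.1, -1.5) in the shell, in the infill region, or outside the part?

At z = 2.55 mm: the 17×9.5 cube contributes its full rectangle. Overall, the cross-section is a single solid region. The nearest boundary edge runs (0.00, 0.00)→(17.00, 0.00); distance from the point to it = 1.50 mm. The point is not inside any of the regions above, so it lies outside the cross-section (1.50 mm from the nearest boundary).

outside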